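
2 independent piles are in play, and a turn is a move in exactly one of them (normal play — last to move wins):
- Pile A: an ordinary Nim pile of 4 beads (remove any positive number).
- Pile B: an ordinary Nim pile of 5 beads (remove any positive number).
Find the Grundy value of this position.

1

Pile A is a plain Nim pile of size 4, so its Grundy value is 4.
Pile B is a plain Nim pile of size 5, so its Grundy value is 5.
By the Sprague-Grundy theorem, the Grundy value of a sum of independent games is the XOR of the component values.
Combined value = 4 ⊕ 5 = 1.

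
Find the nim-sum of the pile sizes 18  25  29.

In binary:
  10010  (18)
  11001  (25)
  11101  (29)
  -----
  10110  (22)

22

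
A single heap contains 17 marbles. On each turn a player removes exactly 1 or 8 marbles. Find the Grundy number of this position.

2

Grundy values for subtraction set {1, 8}:
k:     0  1  2  3  4  5  6  7  8  9 10 11 12 13 14 15 16 17
g(k):  0  1  0  1  0  1  0  1  2  0  1  0  1  0  1  0  1  2
So g(17) = 2.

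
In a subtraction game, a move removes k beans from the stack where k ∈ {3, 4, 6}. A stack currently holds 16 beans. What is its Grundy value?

2

Compute g(0), g(1), … for moves {3, 4, 6}:
k:     0  1  2  3  4  5  6  7  8  9 10 11 12 13 14 15 16
g(k):  0  0  0  1  1  1  2  2  2  0  0  0  1  1  1  2  2
So g(16) = 2.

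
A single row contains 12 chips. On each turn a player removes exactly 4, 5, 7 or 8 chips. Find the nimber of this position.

0

Compute g(0), g(1), … for moves {4, 5, 7, 8}:
g(0) = mex{} = 0
g(1) = mex{} = 0
g(2) = mex{} = 0
g(3) = mex{} = 0
g(4) = mex{0} = 1
g(5) = mex{0} = 1
g(6) = mex{0} = 1
g(7) = mex{0} = 1
g(8) = mex{0,1} = 2
g(9) = mex{0,1} = 2
g(10) = mex{0,1} = 2
g(11) = mex{0,1} = 2
g(12) = mex{1,2} = 0
So g(12) = 0.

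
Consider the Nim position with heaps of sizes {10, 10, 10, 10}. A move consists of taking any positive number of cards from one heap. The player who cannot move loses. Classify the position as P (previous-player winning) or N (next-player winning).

Bitwise XOR of the heap sizes:
  1010  (10)
  1010  (10)
  1010  (10)
  1010  (10)
  ----
  0000  (0)
The nim-sum is 0, so this is a P-position: the player to move is in a losing position under optimal play.

P-position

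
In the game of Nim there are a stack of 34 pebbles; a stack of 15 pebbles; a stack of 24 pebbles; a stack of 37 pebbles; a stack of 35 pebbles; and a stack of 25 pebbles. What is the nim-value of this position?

42

Compute the nim-sum pairwise:
34 ^ 15 = 45
45 ^ 24 = 53
53 ^ 37 = 16
16 ^ 35 = 51
51 ^ 25 = 42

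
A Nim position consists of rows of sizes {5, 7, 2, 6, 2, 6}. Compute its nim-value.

2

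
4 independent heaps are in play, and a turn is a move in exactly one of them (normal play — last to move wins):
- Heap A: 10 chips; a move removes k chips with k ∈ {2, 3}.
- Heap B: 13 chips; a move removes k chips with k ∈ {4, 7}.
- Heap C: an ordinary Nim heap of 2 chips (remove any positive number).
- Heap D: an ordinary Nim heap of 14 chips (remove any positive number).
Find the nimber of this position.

12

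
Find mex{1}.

0 is not in the set, so the mex is 0.

0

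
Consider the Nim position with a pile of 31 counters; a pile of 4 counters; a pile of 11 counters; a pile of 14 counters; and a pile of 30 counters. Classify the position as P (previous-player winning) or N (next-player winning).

P-position

Compute the nim-sum pairwise:
31 XOR 4 = 27
27 XOR 11 = 16
16 XOR 14 = 30
30 XOR 30 = 0
The nim-sum is 0, so this is a P-position: the player to move is in a losing position under optimal play.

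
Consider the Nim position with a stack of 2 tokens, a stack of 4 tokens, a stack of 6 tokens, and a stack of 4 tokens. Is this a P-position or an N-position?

N-position

Nim-sum: 2 ^ 4 ^ 6 ^ 4 = 4.
The nim-sum is 4 ≠ 0, so this is an N-position: the player to move can win.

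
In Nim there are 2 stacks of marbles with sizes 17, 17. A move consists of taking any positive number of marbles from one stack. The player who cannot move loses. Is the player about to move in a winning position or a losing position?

Losing position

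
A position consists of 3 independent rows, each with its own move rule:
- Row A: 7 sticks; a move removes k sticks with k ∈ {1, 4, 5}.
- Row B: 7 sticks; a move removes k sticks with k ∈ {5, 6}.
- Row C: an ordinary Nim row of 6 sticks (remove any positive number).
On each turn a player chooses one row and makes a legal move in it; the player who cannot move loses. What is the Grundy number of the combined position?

4

For row A, compute g(0), g(1), … with moves {1, 4, 5}:
k:     0  1  2  3  4  5  6  7
g(k):  0  1  0  1  2  3  2  3
So g(7) = 3.
For row B, compute g(0), g(1), … with moves {5, 6}:
g(0) = mex{} = 0
g(1) = mex{} = 0
g(2) = mex{} = 0
g(3) = mex{} = 0
g(4) = mex{} = 0
g(5) = mex{0} = 1
g(6) = mex{0} = 1
g(7) = mex{0} = 1
So g(7) = 1.
Row C is a plain Nim row of size 6, so its Grundy value is 6.
The value of a disjunctive sum is the nim-sum of the parts.
Combined value = 3 ⊕ 1 ⊕ 6 = 4.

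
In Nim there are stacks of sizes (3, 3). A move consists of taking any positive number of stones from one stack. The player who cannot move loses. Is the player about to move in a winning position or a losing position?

Losing position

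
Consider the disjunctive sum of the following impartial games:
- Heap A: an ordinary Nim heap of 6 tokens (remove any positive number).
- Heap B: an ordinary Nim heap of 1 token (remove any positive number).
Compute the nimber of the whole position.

7

Heap A is a plain Nim heap of size 6, so its Grundy value is 6.
Heap B is a plain Nim heap of size 1, so its Grundy value is 1.
The value of a disjunctive sum is the nim-sum of the parts.
Combined value = 6 ⊕ 1 = 7.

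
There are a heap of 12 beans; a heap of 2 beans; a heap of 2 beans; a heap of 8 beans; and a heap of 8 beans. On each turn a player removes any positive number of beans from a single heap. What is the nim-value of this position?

Compute the nim-sum pairwise:
12 ⊕ 2 = 14
14 ⊕ 2 = 12
12 ⊕ 8 = 4
4 ⊕ 8 = 12

12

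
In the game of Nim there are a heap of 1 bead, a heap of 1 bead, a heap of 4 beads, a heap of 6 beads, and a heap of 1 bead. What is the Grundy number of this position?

3

Bitwise XOR of the heap sizes:
  001  (1)
  001  (1)
  100  (4)
  110  (6)
  001  (1)
  ---
  011  (3)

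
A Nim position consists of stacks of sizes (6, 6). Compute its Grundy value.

0

Write each in binary and XOR column by column:
  110  (6)
  110  (6)
  ---
  000  (0)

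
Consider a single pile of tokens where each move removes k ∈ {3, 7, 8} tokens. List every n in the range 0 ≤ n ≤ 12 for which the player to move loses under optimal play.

0, 1, 2, 6, 11, 12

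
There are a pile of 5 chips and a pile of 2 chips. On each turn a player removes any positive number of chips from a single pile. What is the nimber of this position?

Nim-sum: 5 ^ 2 = 7.

7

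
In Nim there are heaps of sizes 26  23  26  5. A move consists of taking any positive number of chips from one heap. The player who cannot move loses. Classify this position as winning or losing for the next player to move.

Bitwise XOR of the heap sizes:
  11010  (26)
  10111  (23)
  11010  (26)
  00101  (5)
  -----
  10010  (18)
The nim-sum is 18 ≠ 0, so this is an N-position: the player to move can win.

Winning position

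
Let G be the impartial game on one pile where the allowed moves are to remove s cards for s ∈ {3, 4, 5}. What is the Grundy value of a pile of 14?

2

Build the Grundy sequence with g(k) = mex{g(k−s) : s ∈ {3, 4, 5}, s ≤ k}:
k:     0  1  2  3  4  5  6  7  8  9 10 11 12 13 14
g(k):  0  0  0  1  1  1  2  2  0  0  0  1  1  1  2
So g(14) = 2.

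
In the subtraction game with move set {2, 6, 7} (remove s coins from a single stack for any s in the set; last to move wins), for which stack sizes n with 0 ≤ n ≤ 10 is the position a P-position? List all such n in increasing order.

0, 1, 4, 5, 9

Build the Grundy sequence with g(k) = mex{g(k−s) : s ∈ {2, 6, 7}, s ≤ k}:
g(0) = mex{} = 0
g(1) = mex{} = 0
g(2) = mex{0} = 1
g(3) = mex{0} = 1
g(4) = mex{1} = 0
g(5) = mex{1} = 0
g(6) = mex{0} = 1
g(7) = mex{0} = 1
g(8) = mex{0,1} = 2
g(9) = mex{1} = 0
g(10) = mex{0,1,2} = 3
The P-positions (g = 0) in 0..10 are 0, 1, 4, 5, 9.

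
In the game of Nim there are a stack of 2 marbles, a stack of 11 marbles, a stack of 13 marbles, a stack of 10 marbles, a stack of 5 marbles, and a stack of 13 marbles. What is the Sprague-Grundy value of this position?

6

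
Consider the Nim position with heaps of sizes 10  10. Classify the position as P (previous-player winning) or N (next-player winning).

P-position

In binary:
  1010  (10)
  1010  (10)
  ----
  0000  (0)
The nim-sum is 0, so this is a P-position: the player to move is in a losing position under optimal play.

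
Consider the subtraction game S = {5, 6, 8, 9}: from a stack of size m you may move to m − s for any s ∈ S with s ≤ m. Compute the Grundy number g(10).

Build the Grundy sequence with g(k) = mex{g(k−s) : s ∈ {5, 6, 8, 9}, s ≤ k}:
g(0) = mex{} = 0
g(1) = mex{} = 0
g(2) = mex{} = 0
g(3) = mex{} = 0
g(4) = mex{} = 0
g(5) = mex{0} = 1
g(6) = mex{0} = 1
g(7) = mex{0} = 1
g(8) = mex{0} = 1
g(9) = mex{0} = 1
g(10) = mex{0,1} = 2
So g(10) = 2.

2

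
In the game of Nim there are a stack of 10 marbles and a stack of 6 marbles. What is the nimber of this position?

12

In binary:
  1010  (10)
  0110  (6)
  ----
  1100  (12)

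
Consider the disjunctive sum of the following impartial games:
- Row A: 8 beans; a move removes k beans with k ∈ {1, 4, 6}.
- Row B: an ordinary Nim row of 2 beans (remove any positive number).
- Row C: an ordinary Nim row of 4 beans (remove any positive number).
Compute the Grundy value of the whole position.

7

Grundy values for row A (subtraction set {1, 4, 6}):
k:     0  1  2  3  4  5  6  7  8
g(k):  0  1  0  1  2  0  1  0  1
So g(8) = 1.
Row B is a plain Nim row of size 2, so its Grundy value is 2.
Row C is a plain Nim row of size 4, so its Grundy value is 4.
By the Sprague-Grundy theorem, the Grundy value of a sum of independent games is the XOR of the component values.
Combined value = 1 ⊕ 2 ⊕ 4 = 7.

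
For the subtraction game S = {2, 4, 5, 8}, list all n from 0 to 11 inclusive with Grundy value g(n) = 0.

0, 1, 7, 10

Build the Grundy sequence with g(k) = mex{g(k−s) : s ∈ {2, 4, 5, 8}, s ≤ k}:
k:     0  1  2  3  4  5  6  7  8  9 10 11
g(k):  0  0  1  1  2  2  3  0  4  1  0  2
The P-positions (g = 0) in 0..11 are 0, 1, 7, 10.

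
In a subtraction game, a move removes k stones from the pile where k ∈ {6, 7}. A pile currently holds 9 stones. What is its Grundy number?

1

Build the Grundy sequence with g(k) = mex{g(k−s) : s ∈ {6, 7}, s ≤ k}:
k:     0  1  2  3  4  5  6  7  8  9
g(k):  0  0  0  0  0  0  1  1  1  1
So g(9) = 1.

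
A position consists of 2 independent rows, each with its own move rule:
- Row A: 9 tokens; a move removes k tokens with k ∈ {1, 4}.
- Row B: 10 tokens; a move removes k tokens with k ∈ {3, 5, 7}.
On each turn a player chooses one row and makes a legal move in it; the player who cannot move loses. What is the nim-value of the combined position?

For row A, compute g(0), g(1), … with moves {1, 4}:
k:     0  1  2  3  4  5  6  7  8  9
g(k):  0  1  0  1  2  0  1  0  1  2
So g(9) = 2.
Grundy values for row B (subtraction set {3, 5, 7}):
k:     0  1  2  3  4  5  6  7  8  9 10
g(k):  0  0  0  1  1  1  2  2  2  3  0
So g(10) = 0.
The value of a disjunctive sum is the nim-sum of the parts.
Combined value = 2 XOR 0 = 2.

2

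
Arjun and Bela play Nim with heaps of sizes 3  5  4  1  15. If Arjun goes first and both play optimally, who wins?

Bitwise XOR of the heap sizes:
  0011  (3)
  0101  (5)
  0100  (4)
  0001  (1)
  1111  (15)
  ----
  1100  (12)
The nim-sum is 12 ≠ 0, so this is an N-position: the player to move can win; Arjun has a winning move.

Arjun wins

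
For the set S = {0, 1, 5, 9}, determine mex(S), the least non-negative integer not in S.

2

The values 0, 1 are all present; 2 is the first non-negative integer missing from the set.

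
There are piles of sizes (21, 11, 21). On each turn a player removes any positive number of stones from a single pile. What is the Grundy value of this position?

11

Compute the nim-sum pairwise:
21 ^ 11 = 30
30 ^ 21 = 11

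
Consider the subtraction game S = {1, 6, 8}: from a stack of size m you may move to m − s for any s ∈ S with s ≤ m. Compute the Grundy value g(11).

0

Compute g(0), g(1), … for moves {1, 6, 8}:
g(0) = mex{} = 0
g(1) = mex{0} = 1
g(2) = mex{1} = 0
g(3) = mex{0} = 1
g(4) = mex{1} = 0
g(5) = mex{0} = 1
g(6) = mex{0,1} = 2
g(7) = mex{1,2} = 0
g(8) = mex{0} = 1
g(9) = mex{1} = 0
g(10) = mex{0} = 1
g(11) = mex{1} = 0
So g(11) = 0.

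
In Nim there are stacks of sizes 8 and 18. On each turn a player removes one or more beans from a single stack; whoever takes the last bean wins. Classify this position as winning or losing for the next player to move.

Write each in binary and XOR column by column:
  01000  (8)
  10010  (18)
  -----
  11010  (26)
The nim-sum is 26 ≠ 0, so this is an N-position: the player to move can win.

Winning position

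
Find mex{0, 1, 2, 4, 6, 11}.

3

The values 0, 1, 2 are all present; 3 is the first non-negative integer missing from the set.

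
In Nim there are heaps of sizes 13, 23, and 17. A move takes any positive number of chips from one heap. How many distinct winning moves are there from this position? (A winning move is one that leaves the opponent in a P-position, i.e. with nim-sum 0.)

In binary:
  01101  (13)
  10111  (23)
  10001  (17)
  -----
  01011  (11)
The overall nim-sum is X = 11. A heap of size p has a winning move iff p XOR X < p (reduce it to p XOR X).
  13: 13 XOR 11 = 6 < 13 — winning move (to 6).
  23: 23 XOR 11 = 28 ≥ 23 — no move.
  17: 17 XOR 11 = 26 ≥ 17 — no move.
That gives 1 winning move.

1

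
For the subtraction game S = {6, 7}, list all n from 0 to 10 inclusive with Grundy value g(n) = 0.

0, 1, 2, 3, 4, 5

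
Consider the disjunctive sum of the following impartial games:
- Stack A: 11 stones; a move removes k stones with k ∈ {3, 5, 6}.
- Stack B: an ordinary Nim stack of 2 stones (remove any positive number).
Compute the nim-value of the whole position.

2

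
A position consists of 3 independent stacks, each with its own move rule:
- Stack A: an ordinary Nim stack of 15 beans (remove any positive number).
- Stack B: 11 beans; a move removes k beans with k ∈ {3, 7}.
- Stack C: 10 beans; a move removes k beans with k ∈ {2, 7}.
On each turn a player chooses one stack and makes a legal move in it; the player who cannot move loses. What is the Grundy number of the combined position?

15

Stack A is a plain Nim stack of size 15, so its Grundy value is 15.
Build the Grundy sequence for stack B with g(k) = mex{g(k−s) : s ∈ {3, 7}, s ≤ k}:
k:     0  1  2  3  4  5  6  7  8  9 10 11
g(k):  0  0  0  1  1  1  0  2  2  1  0  0
So g(11) = 0.
For stack C, compute g(0), g(1), … with moves {2, 7}:
g(0) = mex{} = 0
g(1) = mex{} = 0
g(2) = mex{0} = 1
g(3) = mex{0} = 1
g(4) = mex{1} = 0
g(5) = mex{1} = 0
g(6) = mex{0} = 1
g(7) = mex{0} = 1
g(8) = mex{0,1} = 2
g(9) = mex{1} = 0
g(10) = mex{1,2} = 0
So g(10) = 0.
The value of a disjunctive sum is the nim-sum of the parts.
Combined value = 15 ⊕ 0 ⊕ 0 = 15.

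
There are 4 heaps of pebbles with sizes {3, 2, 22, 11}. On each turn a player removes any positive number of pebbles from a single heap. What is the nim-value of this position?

In binary:
  00011  (3)
  00010  (2)
  10110  (22)
  01011  (11)
  -----
  11100  (28)

28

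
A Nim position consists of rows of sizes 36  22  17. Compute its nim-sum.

35

Nim-sum: 36 ⊕ 22 ⊕ 17 = 35.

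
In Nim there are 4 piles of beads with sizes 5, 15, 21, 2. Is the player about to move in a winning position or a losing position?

Compute the nim-sum pairwise:
5 ⊕ 15 = 10
10 ⊕ 21 = 31
31 ⊕ 2 = 29
The nim-sum is 29 ≠ 0, so this is an N-position: the player to move can win.

Winning position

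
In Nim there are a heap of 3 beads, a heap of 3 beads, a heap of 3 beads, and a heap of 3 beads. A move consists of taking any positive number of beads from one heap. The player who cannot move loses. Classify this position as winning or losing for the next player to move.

Losing position

Nim-sum: 3 ⊕ 3 ⊕ 3 ⊕ 3 = 0.
The nim-sum is 0, so this is a P-position: the player to move is in a losing position under optimal play.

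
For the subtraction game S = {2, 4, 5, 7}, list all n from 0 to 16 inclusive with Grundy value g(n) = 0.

Build the Grundy sequence with g(k) = mex{g(k−s) : s ∈ {2, 4, 5, 7}, s ≤ k}:
k:     0  1  2  3  4  5  6  7  8  9 10 11 12 13 14 15 16
g(k):  0  0  1  1  2  2  3  3  4  0  0  1  1  2  2  3  3
The P-positions (g = 0) in 0..16 are 0, 1, 9, 10.

0, 1, 9, 10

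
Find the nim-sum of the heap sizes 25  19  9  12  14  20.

21

Bitwise XOR of the heap sizes:
  11001  (25)
  10011  (19)
  01001  (9)
  01100  (12)
  01110  (14)
  10100  (20)
  -----
  10101  (21)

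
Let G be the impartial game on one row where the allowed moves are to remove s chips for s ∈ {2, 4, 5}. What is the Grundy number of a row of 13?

3

Build the Grundy sequence with g(k) = mex{g(k−s) : s ∈ {2, 4, 5}, s ≤ k}:
k:     0  1  2  3  4  5  6  7  8  9 10 11 12 13
g(k):  0  0  1  1  2  2  3  0  0  1  1  2  2  3
So g(13) = 3.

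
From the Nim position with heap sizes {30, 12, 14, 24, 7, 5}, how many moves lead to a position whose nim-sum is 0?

5

Nim-sum: 30 XOR 12 XOR 14 XOR 24 XOR 7 XOR 5 = 6.
The overall nim-sum is X = 6. A heap of size p has a winning move iff p XOR X < p (reduce it to p XOR X).
  30: 30 XOR 6 = 24 < 30 — winning move (to 24).
  12: 12 XOR 6 = 10 < 12 — winning move (to 10).
  14: 14 XOR 6 = 8 < 14 — winning move (to 8).
  24: 24 XOR 6 = 30 ≥ 24 — no move.
  7: 7 XOR 6 = 1 < 7 — winning move (to 1).
  5: 5 XOR 6 = 3 < 5 — winning move (to 3).
That gives 5 winning moves.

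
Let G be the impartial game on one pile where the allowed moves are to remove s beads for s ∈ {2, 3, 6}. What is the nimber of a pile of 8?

2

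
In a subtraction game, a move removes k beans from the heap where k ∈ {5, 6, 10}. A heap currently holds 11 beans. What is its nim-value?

2

Compute g(0), g(1), … for moves {5, 6, 10}:
g(0) = mex{} = 0
g(1) = mex{} = 0
g(2) = mex{} = 0
g(3) = mex{} = 0
g(4) = mex{} = 0
g(5) = mex{0} = 1
g(6) = mex{0} = 1
g(7) = mex{0} = 1
g(8) = mex{0} = 1
g(9) = mex{0} = 1
g(10) = mex{0,1} = 2
g(11) = mex{0,1} = 2
So g(11) = 2.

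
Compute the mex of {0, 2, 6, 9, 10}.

1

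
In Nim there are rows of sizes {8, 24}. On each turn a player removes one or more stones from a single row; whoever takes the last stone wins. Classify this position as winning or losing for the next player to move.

Winning position

In binary:
  01000  (8)
  11000  (24)
  -----
  10000  (16)
The nim-sum is 16 ≠ 0, so this is an N-position: the player to move can win.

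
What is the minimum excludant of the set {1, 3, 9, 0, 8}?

2

The values 0, 1 are all present; 2 is the first non-negative integer missing from the set.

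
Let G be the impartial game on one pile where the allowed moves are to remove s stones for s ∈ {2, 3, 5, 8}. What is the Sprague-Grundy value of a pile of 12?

Build the Grundy sequence with g(k) = mex{g(k−s) : s ∈ {2, 3, 5, 8}, s ≤ k}:
g(0) = mex{} = 0
g(1) = mex{} = 0
g(2) = mex{0} = 1
g(3) = mex{0} = 1
g(4) = mex{0,1} = 2
g(5) = mex{0,1} = 2
g(6) = mex{0,1,2} = 3
g(7) = mex{1,2} = 0
g(8) = mex{0,1,2,3} = 4
g(9) = mex{0,2,3} = 1
g(10) = mex{0,1,2,4} = 3
g(11) = mex{1,3,4} = 0
g(12) = mex{0,1,2,3} = 4
So g(12) = 4.

4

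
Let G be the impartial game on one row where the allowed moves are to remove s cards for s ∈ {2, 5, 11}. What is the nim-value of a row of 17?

Compute g(0), g(1), … for moves {2, 5, 11}:
k:     0  1  2  3  4  5  6  7  8  9 10 11 12 13 14 15 16 17
g(k):  0  0  1  1  0  2  1  0  0  1  1  2  2  3  0  2  1  0
So g(17) = 0.

0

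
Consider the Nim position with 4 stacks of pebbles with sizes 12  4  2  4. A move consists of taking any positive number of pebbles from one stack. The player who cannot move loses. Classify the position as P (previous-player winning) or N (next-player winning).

Compute the nim-sum pairwise:
12 ⊕ 4 = 8
8 ⊕ 2 = 10
10 ⊕ 4 = 14
The nim-sum is 14 ≠ 0, so this is an N-position: the player to move can win.

N-position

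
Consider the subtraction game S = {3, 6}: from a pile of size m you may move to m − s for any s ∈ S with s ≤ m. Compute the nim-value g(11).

0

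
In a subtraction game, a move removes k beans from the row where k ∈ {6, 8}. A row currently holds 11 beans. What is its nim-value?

1

Grundy values for subtraction set {6, 8}:
g(0) = mex{} = 0
g(1) = mex{} = 0
g(2) = mex{} = 0
g(3) = mex{} = 0
g(4) = mex{} = 0
g(5) = mex{} = 0
g(6) = mex{0} = 1
g(7) = mex{0} = 1
g(8) = mex{0} = 1
g(9) = mex{0} = 1
g(10) = mex{0} = 1
g(11) = mex{0} = 1
So g(11) = 1.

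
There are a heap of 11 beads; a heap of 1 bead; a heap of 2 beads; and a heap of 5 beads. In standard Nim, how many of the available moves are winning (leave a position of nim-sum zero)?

1

Nim-sum: 11 ⊕ 1 ⊕ 2 ⊕ 5 = 13.
The overall nim-sum is X = 13. A heap of size p has a winning move iff p XOR X < p (reduce it to p XOR X).
  11: 11 XOR 13 = 6 < 11 — winning move (to 6).
  1: 1 XOR 13 = 12 ≥ 1 — no move.
  2: 2 XOR 13 = 15 ≥ 2 — no move.
  5: 5 XOR 13 = 8 ≥ 5 — no move.
That gives 1 winning move.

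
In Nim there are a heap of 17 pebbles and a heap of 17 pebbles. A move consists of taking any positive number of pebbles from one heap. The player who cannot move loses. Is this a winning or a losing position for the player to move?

Compute the nim-sum pairwise:
17 ⊕ 17 = 0
The nim-sum is 0, so this is a P-position: the player to move is in a losing position under optimal play.

Losing position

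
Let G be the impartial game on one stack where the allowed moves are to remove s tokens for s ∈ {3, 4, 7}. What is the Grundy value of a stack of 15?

1

Build the Grundy sequence with g(k) = mex{g(k−s) : s ∈ {3, 4, 7}, s ≤ k}:
k:     0  1  2  3  4  5  6  7  8  9 10 11 12 13 14 15
g(k):  0  0  0  1  1  1  2  2  2  3  0  0  0  1  1  1
So g(15) = 1.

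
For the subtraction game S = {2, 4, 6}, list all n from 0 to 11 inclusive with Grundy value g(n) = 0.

Compute g(0), g(1), … for moves {2, 4, 6}:
g(0) = mex{} = 0
g(1) = mex{} = 0
g(2) = mex{0} = 1
g(3) = mex{0} = 1
g(4) = mex{0,1} = 2
g(5) = mex{0,1} = 2
g(6) = mex{0,1,2} = 3
g(7) = mex{0,1,2} = 3
g(8) = mex{1,2,3} = 0
g(9) = mex{1,2,3} = 0
g(10) = mex{0,2,3} = 1
g(11) = mex{0,2,3} = 1
The P-positions (g = 0) in 0..11 are 0, 1, 8, 9.

0, 1, 8, 9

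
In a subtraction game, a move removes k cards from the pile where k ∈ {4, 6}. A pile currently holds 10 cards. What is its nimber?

0

Build the Grundy sequence with g(k) = mex{g(k−s) : s ∈ {4, 6}, s ≤ k}:
g(0) = mex{} = 0
g(1) = mex{} = 0
g(2) = mex{} = 0
g(3) = mex{} = 0
g(4) = mex{0} = 1
g(5) = mex{0} = 1
g(6) = mex{0} = 1
g(7) = mex{0} = 1
g(8) = mex{0,1} = 2
g(9) = mex{0,1} = 2
g(10) = mex{1} = 0
So g(10) = 0.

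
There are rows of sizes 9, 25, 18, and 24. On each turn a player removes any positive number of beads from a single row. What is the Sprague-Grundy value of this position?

Nim-sum: 9 ⊕ 25 ⊕ 18 ⊕ 24 = 26.

26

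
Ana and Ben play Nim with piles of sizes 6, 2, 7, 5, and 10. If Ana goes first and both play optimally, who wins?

Ana wins

Nim-sum: 6 XOR 2 XOR 7 XOR 5 XOR 10 = 12.
The nim-sum is 12 ≠ 0, so this is an N-position: the player to move can win; Ana has a winning move.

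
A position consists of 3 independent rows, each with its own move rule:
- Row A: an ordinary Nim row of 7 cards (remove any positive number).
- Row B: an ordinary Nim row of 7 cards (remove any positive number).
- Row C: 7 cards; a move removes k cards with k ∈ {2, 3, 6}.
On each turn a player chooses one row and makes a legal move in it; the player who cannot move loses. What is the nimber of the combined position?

1

Row A is a plain Nim row of size 7, so its Grundy value is 7.
Row B is a plain Nim row of size 7, so its Grundy value is 7.
Grundy values for row C (subtraction set {2, 3, 6}):
k:     0  1  2  3  4  5  6  7
g(k):  0  0  1  1  2  0  3  1
So g(7) = 1.
The value of a disjunctive sum is the nim-sum of the parts.
Combined value = 7 XOR 7 XOR 1 = 1.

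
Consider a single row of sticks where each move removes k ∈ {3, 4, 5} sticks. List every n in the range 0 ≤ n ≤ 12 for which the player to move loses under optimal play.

Grundy values for subtraction set {3, 4, 5}:
k:     0  1  2  3  4  5  6  7  8  9 10 11 12
g(k):  0  0  0  1  1  1  2  2  0  0  0  1  1
The P-positions (g = 0) in 0..12 are 0, 1, 2, 8, 9, 10.

0, 1, 2, 8, 9, 10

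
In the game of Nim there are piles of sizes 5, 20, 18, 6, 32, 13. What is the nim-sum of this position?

40

Nim-sum: 5 XOR 20 XOR 18 XOR 6 XOR 32 XOR 13 = 40.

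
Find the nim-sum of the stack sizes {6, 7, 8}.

9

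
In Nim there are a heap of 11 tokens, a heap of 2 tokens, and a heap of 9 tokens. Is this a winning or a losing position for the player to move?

Losing position

Compute the nim-sum pairwise:
11 XOR 2 = 9
9 XOR 9 = 0
The nim-sum is 0, so this is a P-position: the player to move is in a losing position under optimal play.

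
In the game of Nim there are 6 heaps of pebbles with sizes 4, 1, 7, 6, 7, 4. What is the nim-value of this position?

Write each in binary and XOR column by column:
  100  (4)
  001  (1)
  111  (7)
  110  (6)
  111  (7)
  100  (4)
  ---
  111  (7)

7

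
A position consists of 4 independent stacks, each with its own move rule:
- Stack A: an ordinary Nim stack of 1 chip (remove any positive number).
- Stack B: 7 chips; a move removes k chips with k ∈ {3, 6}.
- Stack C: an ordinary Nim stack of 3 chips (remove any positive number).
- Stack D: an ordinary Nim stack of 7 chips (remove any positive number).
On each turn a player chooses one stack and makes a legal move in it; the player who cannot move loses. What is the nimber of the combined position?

7

Stack A is a plain Nim stack of size 1, so its Grundy value is 1.
Grundy values for stack B (subtraction set {3, 6}):
k:     0  1  2  3  4  5  6  7
g(k):  0  0  0  1  1  1  2  2
So g(7) = 2.
Stack C is a plain Nim stack of size 3, so its Grundy value is 3.
Stack D is a plain Nim stack of size 7, so its Grundy value is 7.
By the Sprague-Grundy theorem, the Grundy value of a sum of independent games is the XOR of the component values.
Combined value = 1 XOR 2 XOR 3 XOR 7 = 7.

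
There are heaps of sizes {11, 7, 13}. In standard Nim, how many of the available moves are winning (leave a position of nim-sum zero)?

Compute the nim-sum pairwise:
11 XOR 7 = 12
12 XOR 13 = 1
The overall nim-sum is X = 1. A heap of size p has a winning move iff p XOR X < p (reduce it to p XOR X).
  11: 11 XOR 1 = 10 < 11 — winning move (to 10).
  7: 7 XOR 1 = 6 < 7 — winning move (to 6).
  13: 13 XOR 1 = 12 < 13 — winning move (to 12).
That gives 3 winning moves.

3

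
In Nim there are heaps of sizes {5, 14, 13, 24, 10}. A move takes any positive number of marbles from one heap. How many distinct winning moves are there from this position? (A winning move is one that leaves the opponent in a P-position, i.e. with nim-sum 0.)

1

Compute the nim-sum pairwise:
5 ^ 14 = 11
11 ^ 13 = 6
6 ^ 24 = 30
30 ^ 10 = 20
The overall nim-sum is X = 20. A heap of size p has a winning move iff p XOR X < p (reduce it to p XOR X).
  5: 5 XOR 20 = 17 ≥ 5 — no move.
  14: 14 XOR 20 = 26 ≥ 14 — no move.
  13: 13 XOR 20 = 25 ≥ 13 — no move.
  24: 24 XOR 20 = 12 < 24 — winning move (to 12).
  10: 10 XOR 20 = 30 ≥ 10 — no move.
That gives 1 winning move.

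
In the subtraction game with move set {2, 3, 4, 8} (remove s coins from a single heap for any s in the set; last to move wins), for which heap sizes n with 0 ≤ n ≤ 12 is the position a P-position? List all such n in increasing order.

Compute g(0), g(1), … for moves {2, 3, 4, 8}:
k:     0  1  2  3  4  5  6  7  8  9 10 11 12
g(k):  0  0  1  1  2  2  0  0  1  1  2  2  0
The P-positions (g = 0) in 0..12 are 0, 1, 6, 7, 12.

0, 1, 6, 7, 12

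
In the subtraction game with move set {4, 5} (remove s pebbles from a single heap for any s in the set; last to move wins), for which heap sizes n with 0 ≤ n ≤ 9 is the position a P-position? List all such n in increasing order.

0, 1, 2, 3, 9

Build the Grundy sequence with g(k) = mex{g(k−s) : s ∈ {4, 5}, s ≤ k}:
g(0) = mex{} = 0
g(1) = mex{} = 0
g(2) = mex{} = 0
g(3) = mex{} = 0
g(4) = mex{0} = 1
g(5) = mex{0} = 1
g(6) = mex{0} = 1
g(7) = mex{0} = 1
g(8) = mex{0,1} = 2
g(9) = mex{1} = 0
The P-positions (g = 0) in 0..9 are 0, 1, 2, 3, 9.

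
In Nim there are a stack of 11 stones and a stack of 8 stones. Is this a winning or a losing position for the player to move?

Winning position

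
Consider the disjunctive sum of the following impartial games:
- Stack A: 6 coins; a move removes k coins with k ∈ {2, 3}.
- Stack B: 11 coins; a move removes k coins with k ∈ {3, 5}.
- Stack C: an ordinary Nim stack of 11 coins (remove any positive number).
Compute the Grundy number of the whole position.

For stack A, compute g(0), g(1), … with moves {2, 3}:
g(0) = mex{} = 0
g(1) = mex{} = 0
g(2) = mex{0} = 1
g(3) = mex{0} = 1
g(4) = mex{0,1} = 2
g(5) = mex{1} = 0
g(6) = mex{1,2} = 0
So g(6) = 0.
Grundy values for stack B (subtraction set {3, 5}):
g(0) = mex{} = 0
g(1) = mex{} = 0
g(2) = mex{} = 0
g(3) = mex{0} = 1
g(4) = mex{0} = 1
g(5) = mex{0} = 1
g(6) = mex{0,1} = 2
g(7) = mex{0,1} = 2
g(8) = mex{1} = 0
g(9) = mex{1,2} = 0
g(10) = mex{1,2} = 0
g(11) = mex{0,2} = 1
So g(11) = 1.
Stack C is a plain Nim stack of size 11, so its Grundy value is 11.
The value of a disjunctive sum is the nim-sum of the parts.
Combined value = 0 ⊕ 1 ⊕ 11 = 10.

10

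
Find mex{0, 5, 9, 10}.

0 is in the set but 1 is not, so the mex is 1.

1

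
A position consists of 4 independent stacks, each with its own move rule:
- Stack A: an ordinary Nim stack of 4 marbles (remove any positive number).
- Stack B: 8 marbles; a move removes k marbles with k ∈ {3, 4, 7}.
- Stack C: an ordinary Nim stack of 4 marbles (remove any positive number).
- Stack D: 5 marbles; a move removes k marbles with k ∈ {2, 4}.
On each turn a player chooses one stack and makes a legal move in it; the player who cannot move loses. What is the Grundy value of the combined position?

0

Stack A is a plain Nim stack of size 4, so its Grundy value is 4.
For stack B, compute g(0), g(1), … with moves {3, 4, 7}:
k:     0  1  2  3  4  5  6  7  8
g(k):  0  0  0  1  1  1  2  2  2
So g(8) = 2.
Stack C is a plain Nim stack of size 4, so its Grundy value is 4.
Grundy values for stack D (subtraction set {2, 4}):
g(0) = mex{} = 0
g(1) = mex{} = 0
g(2) = mex{0} = 1
g(3) = mex{0} = 1
g(4) = mex{0,1} = 2
g(5) = mex{0,1} = 2
So g(5) = 2.
The value of a disjunctive sum is the nim-sum of the parts.
Combined value = 4 ⊕ 2 ⊕ 4 ⊕ 2 = 0.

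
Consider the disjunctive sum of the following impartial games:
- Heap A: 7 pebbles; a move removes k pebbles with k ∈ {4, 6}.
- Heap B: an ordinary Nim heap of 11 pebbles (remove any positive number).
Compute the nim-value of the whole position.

10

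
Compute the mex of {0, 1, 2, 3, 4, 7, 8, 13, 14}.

The values 0, 1, 2, 3, 4 are all present; 5 is the first non-negative integer missing from the set.

5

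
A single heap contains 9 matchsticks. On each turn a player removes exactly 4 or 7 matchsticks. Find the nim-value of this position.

2

Build the Grundy sequence with g(k) = mex{g(k−s) : s ∈ {4, 7}, s ≤ k}:
k:     0  1  2  3  4  5  6  7  8  9
g(k):  0  0  0  0  1  1  1  1  2  2
So g(9) = 2.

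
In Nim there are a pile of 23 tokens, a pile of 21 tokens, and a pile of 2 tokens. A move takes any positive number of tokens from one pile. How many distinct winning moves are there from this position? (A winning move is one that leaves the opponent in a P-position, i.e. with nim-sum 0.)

0

Compute the nim-sum pairwise:
23 ^ 21 = 2
2 ^ 2 = 0
The nim-sum is already 0, so every move leaves a nonzero nim-sum — there are no winning moves.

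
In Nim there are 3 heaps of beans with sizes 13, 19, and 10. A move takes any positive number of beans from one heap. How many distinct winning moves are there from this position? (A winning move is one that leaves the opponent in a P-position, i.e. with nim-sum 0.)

Nim-sum: 13 ^ 19 ^ 10 = 20.
The overall nim-sum is X = 20. A heap of size p has a winning move iff p XOR X < p (reduce it to p XOR X).
  13: 13 XOR 20 = 25 ≥ 13 — no move.
  19: 19 XOR 20 = 7 < 19 — winning move (to 7).
  10: 10 XOR 20 = 30 ≥ 10 — no move.
That gives 1 winning move.

1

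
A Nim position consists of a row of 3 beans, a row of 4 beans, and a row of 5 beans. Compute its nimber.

2

Compute the nim-sum pairwise:
3 XOR 4 = 7
7 XOR 5 = 2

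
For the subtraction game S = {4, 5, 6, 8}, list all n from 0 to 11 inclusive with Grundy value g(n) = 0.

0, 1, 2, 3

Build the Grundy sequence with g(k) = mex{g(k−s) : s ∈ {4, 5, 6, 8}, s ≤ k}:
g(0) = mex{} = 0
g(1) = mex{} = 0
g(2) = mex{} = 0
g(3) = mex{} = 0
g(4) = mex{0} = 1
g(5) = mex{0} = 1
g(6) = mex{0} = 1
g(7) = mex{0} = 1
g(8) = mex{0,1} = 2
g(9) = mex{0,1} = 2
g(10) = mex{0,1} = 2
g(11) = mex{0,1} = 2
The P-positions (g = 0) in 0..11 are 0, 1, 2, 3.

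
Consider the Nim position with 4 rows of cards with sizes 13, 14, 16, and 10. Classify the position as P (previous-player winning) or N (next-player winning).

Compute the nim-sum pairwise:
13 ^ 14 = 3
3 ^ 16 = 19
19 ^ 10 = 25
The nim-sum is 25 ≠ 0, so this is an N-position: the player to move can win.

N-position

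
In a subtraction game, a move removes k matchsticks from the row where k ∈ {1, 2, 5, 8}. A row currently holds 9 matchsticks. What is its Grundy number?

Build the Grundy sequence with g(k) = mex{g(k−s) : s ∈ {1, 2, 5, 8}, s ≤ k}:
k:     0  1  2  3  4  5  6  7  8  9
g(k):  0  1  2  0  1  2  0  1  2  0
So g(9) = 0.

0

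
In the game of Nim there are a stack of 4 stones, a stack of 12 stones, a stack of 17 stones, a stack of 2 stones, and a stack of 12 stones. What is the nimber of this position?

Nim-sum: 4 ⊕ 12 ⊕ 17 ⊕ 2 ⊕ 12 = 23.

23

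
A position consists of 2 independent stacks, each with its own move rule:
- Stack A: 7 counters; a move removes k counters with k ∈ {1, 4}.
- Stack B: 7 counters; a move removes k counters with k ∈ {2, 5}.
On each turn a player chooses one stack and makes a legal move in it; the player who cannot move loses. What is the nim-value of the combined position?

0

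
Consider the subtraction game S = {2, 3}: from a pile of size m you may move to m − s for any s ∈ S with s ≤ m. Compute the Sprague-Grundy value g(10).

Build the Grundy sequence with g(k) = mex{g(k−s) : s ∈ {2, 3}, s ≤ k}:
g(0) = mex{} = 0
g(1) = mex{} = 0
g(2) = mex{0} = 1
g(3) = mex{0} = 1
g(4) = mex{0,1} = 2
g(5) = mex{1} = 0
g(6) = mex{1,2} = 0
g(7) = mex{0,2} = 1
g(8) = mex{0} = 1
g(9) = mex{0,1} = 2
g(10) = mex{1} = 0
So g(10) = 0.

0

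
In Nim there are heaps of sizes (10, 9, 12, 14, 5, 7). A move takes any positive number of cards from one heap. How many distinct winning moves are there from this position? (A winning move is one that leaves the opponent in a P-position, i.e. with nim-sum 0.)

3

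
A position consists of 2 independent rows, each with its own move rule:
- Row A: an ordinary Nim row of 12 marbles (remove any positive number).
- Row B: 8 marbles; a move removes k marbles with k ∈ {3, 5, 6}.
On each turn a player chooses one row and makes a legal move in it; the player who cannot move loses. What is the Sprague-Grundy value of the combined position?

Row A is a plain Nim row of size 12, so its Grundy value is 12.
For row B, compute g(0), g(1), … with moves {3, 5, 6}:
k:     0  1  2  3  4  5  6  7  8
g(k):  0  0  0  1  1  1  2  2  2
So g(8) = 2.
By the Sprague-Grundy theorem, the Grundy value of a sum of independent games is the XOR of the component values.
Combined value = 12 XOR 2 = 14.

14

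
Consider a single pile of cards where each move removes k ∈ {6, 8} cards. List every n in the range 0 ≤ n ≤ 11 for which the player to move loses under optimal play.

0, 1, 2, 3, 4, 5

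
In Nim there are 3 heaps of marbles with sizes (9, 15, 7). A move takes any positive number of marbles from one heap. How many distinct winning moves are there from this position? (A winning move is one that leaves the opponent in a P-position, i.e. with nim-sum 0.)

Compute the nim-sum pairwise:
9 ^ 15 = 6
6 ^ 7 = 1
The overall nim-sum is X = 1. A heap of size p has a winning move iff p XOR X < p (reduce it to p XOR X).
  9: 9 XOR 1 = 8 < 9 — winning move (to 8).
  15: 15 XOR 1 = 14 < 15 — winning move (to 14).
  7: 7 XOR 1 = 6 < 7 — winning move (to 6).
That gives 3 winning moves.

3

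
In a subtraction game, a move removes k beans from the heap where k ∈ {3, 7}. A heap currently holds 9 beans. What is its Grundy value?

1

Compute g(0), g(1), … for moves {3, 7}:
g(0) = mex{} = 0
g(1) = mex{} = 0
g(2) = mex{} = 0
g(3) = mex{0} = 1
g(4) = mex{0} = 1
g(5) = mex{0} = 1
g(6) = mex{1} = 0
g(7) = mex{0,1} = 2
g(8) = mex{0,1} = 2
g(9) = mex{0} = 1
So g(9) = 1.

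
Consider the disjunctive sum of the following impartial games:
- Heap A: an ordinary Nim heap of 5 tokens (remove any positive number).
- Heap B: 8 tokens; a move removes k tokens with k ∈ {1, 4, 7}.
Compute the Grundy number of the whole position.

5

Heap A is a plain Nim heap of size 5, so its Grundy value is 5.
For heap B, compute g(0), g(1), … with moves {1, 4, 7}:
g(0) = mex{} = 0
g(1) = mex{0} = 1
g(2) = mex{1} = 0
g(3) = mex{0} = 1
g(4) = mex{0,1} = 2
g(5) = mex{1,2} = 0
g(6) = mex{0} = 1
g(7) = mex{0,1} = 2
g(8) = mex{1,2} = 0
So g(8) = 0.
The value of a disjunctive sum is the nim-sum of the parts.
Combined value = 5 ⊕ 0 = 5.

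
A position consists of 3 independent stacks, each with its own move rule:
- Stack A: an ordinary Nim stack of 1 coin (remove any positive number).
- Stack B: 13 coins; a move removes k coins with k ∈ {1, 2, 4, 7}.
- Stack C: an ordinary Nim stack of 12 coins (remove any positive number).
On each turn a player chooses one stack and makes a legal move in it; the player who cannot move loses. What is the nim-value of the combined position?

Stack A is a plain Nim stack of size 1, so its Grundy value is 1.
For stack B, compute g(0), g(1), … with moves {1, 2, 4, 7}:
g(0) = mex{} = 0
g(1) = mex{0} = 1
g(2) = mex{0,1} = 2
g(3) = mex{1,2} = 0
g(4) = mex{0,2} = 1
g(5) = mex{0,1} = 2
g(6) = mex{1,2} = 0
g(7) = mex{0,2} = 1
g(8) = mex{0,1} = 2
g(9) = mex{1,2} = 0
g(10) = mex{0,2} = 1
g(11) = mex{0,1} = 2
g(12) = mex{1,2} = 0
g(13) = mex{0,2} = 1
So g(13) = 1.
Stack C is a plain Nim stack of size 12, so its Grundy value is 12.
By the Sprague-Grundy theorem, the Grundy value of a sum of independent games is the XOR of the component values.
Combined value = 1 XOR 1 XOR 12 = 12.

12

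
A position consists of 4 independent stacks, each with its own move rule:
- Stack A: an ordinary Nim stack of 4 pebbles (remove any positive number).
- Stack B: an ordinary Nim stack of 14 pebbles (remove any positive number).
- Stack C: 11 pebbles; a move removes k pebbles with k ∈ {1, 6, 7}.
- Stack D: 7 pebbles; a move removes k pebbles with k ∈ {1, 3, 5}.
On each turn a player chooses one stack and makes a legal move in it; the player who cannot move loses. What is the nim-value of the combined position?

8

Stack A is a plain Nim stack of size 4, so its Grundy value is 4.
Stack B is a plain Nim stack of size 14, so its Grundy value is 14.
Grundy values for stack C (subtraction set {1, 6, 7}):
g(0) = mex{} = 0
g(1) = mex{0} = 1
g(2) = mex{1} = 0
g(3) = mex{0} = 1
g(4) = mex{1} = 0
g(5) = mex{0} = 1
g(6) = mex{0,1} = 2
g(7) = mex{0,1,2} = 3
g(8) = mex{0,1,3} = 2
g(9) = mex{0,1,2} = 3
g(10) = mex{0,1,3} = 2
g(11) = mex{0,1,2} = 3
So g(11) = 3.
Build the Grundy sequence for stack D with g(k) = mex{g(k−s) : s ∈ {1, 3, 5}, s ≤ k}:
g(0) = mex{} = 0
g(1) = mex{0} = 1
g(2) = mex{1} = 0
g(3) = mex{0} = 1
g(4) = mex{1} = 0
g(5) = mex{0} = 1
g(6) = mex{1} = 0
g(7) = mex{0} = 1
So g(7) = 1.
By the Sprague-Grundy theorem, the Grundy value of a sum of independent games is the XOR of the component values.
Combined value = 4 XOR 14 XOR 3 XOR 1 = 8.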